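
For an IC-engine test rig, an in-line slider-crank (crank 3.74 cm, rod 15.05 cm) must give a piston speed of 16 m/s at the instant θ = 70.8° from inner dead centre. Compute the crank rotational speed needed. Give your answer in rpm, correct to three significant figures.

3990

For an in-line slider-crank, |v_piston| = rω|sinθ|·[1 + r cosθ/√(L² − r² sin²θ)].
With r = 0.0374 m, L = 0.1505 m, θ = 70.8°: the bracketed kinematic factor |dx/dθ| = 0.038289 m.
ω = v/|dx/dθ| = 16/0.038289 = 417.87 rad/s.
N = 60ω/(2π) = 3990.4 rpm.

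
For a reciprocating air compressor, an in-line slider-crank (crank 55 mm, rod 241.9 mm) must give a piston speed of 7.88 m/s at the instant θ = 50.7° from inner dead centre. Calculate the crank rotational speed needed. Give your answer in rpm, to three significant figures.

For an in-line slider-crank, |v_piston| = rω|sinθ|·[1 + r cosθ/√(L² − r² sin²θ)].
With r = 0.055 m, L = 0.2419 m, θ = 50.7°: the bracketed kinematic factor |dx/dθ| = 0.048788 m.
ω = v/|dx/dθ| = 7.88/0.048788 = 161.52 rad/s.
N = 60ω/(2π) = 1542.4 rpm.

1540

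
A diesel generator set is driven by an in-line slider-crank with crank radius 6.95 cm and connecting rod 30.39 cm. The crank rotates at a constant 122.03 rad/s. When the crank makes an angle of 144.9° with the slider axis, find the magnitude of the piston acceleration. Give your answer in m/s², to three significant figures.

763

ω = 122 rad/s
x(θ) = r cosθ + √(L² − r² sin²θ); with ω constant, a = ω²·d²x/dθ².
d²x/dθ² = −r cosθ − r²(cos2θ)/√u − r⁴ sin²2θ/(4u^{3/2}),  u = L² − r² sin²θ = 0.0907582 m².
Substituting r = 0.0695 m, L = 0.3039 m, θ = 144.9°: d²x/dθ² = +0.051241 m.
a = ω²·d²x/dθ² = (122)²·(+0.051241) = +763.05 m/s²;  |a| = 763.05 m/s².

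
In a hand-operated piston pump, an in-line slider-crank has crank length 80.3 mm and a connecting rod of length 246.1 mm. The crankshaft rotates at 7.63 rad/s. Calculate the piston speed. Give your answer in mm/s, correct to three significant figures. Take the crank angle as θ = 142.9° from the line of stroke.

271

ω = 7.63 rad/s
For an in-line slider-crank, x = r cosθ + √(L² − r² sin²θ), so v = −rω sinθ·[1 + r cosθ/√(L² − r² sin²θ)].
With r = 0.0803 m, L = 0.2461 m, θ = 142.9°: √(L² − r² sin²θ) = 0.24129 m.
v = −0.0803·7.63·0.60321·[1 + 0.0803·-0.79758/0.24129] = -0.27148 m/s.
|v| = 0.27148 m/s = 271.48 mm/s.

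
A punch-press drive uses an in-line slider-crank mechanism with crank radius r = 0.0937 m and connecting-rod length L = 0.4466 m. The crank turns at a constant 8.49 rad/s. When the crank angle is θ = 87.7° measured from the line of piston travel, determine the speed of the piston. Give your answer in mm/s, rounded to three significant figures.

802

ω = 8.49 rad/s
For an in-line slider-crank, x = r cosθ + √(L² − r² sin²θ), so v = −rω sinθ·[1 + r cosθ/√(L² − r² sin²θ)].
With r = 0.0937 m, L = 0.4466 m, θ = 87.7°: √(L² − r² sin²θ) = 0.43668 m.
v = −0.0937·8.49·0.99919·[1 + 0.0937·0.04013/0.43668] = -0.80172 m/s.
|v| = 0.80172 m/s = 801.72 mm/s.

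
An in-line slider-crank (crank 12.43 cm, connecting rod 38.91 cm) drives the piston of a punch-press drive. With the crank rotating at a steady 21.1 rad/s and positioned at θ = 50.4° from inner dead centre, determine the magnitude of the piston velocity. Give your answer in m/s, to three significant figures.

ω = 21.1 rad/s
For an in-line slider-crank, x = r cosθ + √(L² − r² sin²θ), so v = −rω sinθ·[1 + r cosθ/√(L² − r² sin²θ)].
With r = 0.1243 m, L = 0.3891 m, θ = 50.4°: √(L² − r² sin²θ) = 0.37713 m.
v = −0.1243·21.1·0.77051·[1 + 0.1243·0.63742/0.37713] = -2.4454 m/s.
|v| = 2.4454 m/s.

2.45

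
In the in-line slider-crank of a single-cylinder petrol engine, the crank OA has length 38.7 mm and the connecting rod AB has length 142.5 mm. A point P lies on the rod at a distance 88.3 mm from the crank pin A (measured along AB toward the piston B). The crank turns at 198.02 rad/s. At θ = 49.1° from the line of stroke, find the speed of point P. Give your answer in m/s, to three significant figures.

ω = 198 rad/s.  Crank-pin speed |V_A| = rω = 7.6634 m/s, perpendicular to OA.
Rod angle: sinφ = −(r/L) sinθ ⇒ φ = -11.846°; ω_rod = −rω cosθ/√(L²−r²sin²θ) = -35.977 rad/s.
V_P = V_A + ω_rod × AP, with AP = 0.0883 m along the rod.
Components: V_Px = −rω sinθ − a·ω_rod·sinφ = -6.4445 m/s;  V_Py = rω cosθ + a·ω_rod·cosφ = +1.9084 m/s.
|V_P| = √(V_Px² + V_Py²) = 6.7211 m/s.

6.72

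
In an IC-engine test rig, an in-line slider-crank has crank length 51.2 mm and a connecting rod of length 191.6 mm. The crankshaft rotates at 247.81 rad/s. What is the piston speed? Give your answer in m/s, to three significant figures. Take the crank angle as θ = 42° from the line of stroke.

10.2

ω = 247.8 rad/s
For an in-line slider-crank, x = r cosθ + √(L² − r² sin²θ), so v = −rω sinθ·[1 + r cosθ/√(L² − r² sin²θ)].
With r = 0.0512 m, L = 0.1916 m, θ = 42°: √(L² − r² sin²θ) = 0.18851 m.
v = −0.0512·247.8·0.66913·[1 + 0.0512·0.74314/0.18851] = -10.203 m/s.
|v| = 10.203 m/s.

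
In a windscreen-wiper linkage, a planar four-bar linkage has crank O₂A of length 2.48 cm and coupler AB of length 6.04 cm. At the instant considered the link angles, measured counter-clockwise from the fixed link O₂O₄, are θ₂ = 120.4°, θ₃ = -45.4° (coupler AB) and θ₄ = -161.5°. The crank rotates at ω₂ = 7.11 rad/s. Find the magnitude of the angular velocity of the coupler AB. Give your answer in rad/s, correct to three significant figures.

ω₂ = 7.11 rad/s
Differentiating the loop-closure r₂e^{iθ₂}+r₃e^{iθ₃}=r₁+r₄e^{iθ₄} gives r₂ω₂e^{iθ₂}+r₃ω₃e^{iθ₃}=r₄ω₄e^{iθ₄}.
Eliminating the other unknown: ω₃ = r₂ω₂ sin(θ₄−θ₂) / [r₃ sin(θ₃−θ₄)].
Numerator sine = +0.97851; denominator sine = +0.89803.
Result = 0.0248·7.11·(+0.97851) / (0.0604·(+0.89803)) = +3.181 rad/s; magnitude 3.181 rad/s.

3.18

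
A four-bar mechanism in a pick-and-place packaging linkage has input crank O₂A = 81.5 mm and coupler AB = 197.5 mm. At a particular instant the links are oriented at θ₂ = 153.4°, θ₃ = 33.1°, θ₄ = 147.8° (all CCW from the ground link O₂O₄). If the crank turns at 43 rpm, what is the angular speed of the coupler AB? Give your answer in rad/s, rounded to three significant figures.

ω₂ = 4.503 rad/s (from 43 rpm).
Differentiating the loop-closure r₂e^{iθ₂}+r₃e^{iθ₃}=r₁+r₄e^{iθ₄} gives r₂ω₂e^{iθ₂}+r₃ω₃e^{iθ₃}=r₄ω₄e^{iθ₄}.
Eliminating the other unknown: ω₃ = r₂ω₂ sin(θ₄−θ₂) / [r₃ sin(θ₃−θ₄)].
Numerator sine = -0.09758; denominator sine = -0.90851.
Result = 0.0815·4.503·(-0.09758) / (0.1975·(-0.90851)) = +0.19959 rad/s; magnitude 0.19959 rad/s.

0.200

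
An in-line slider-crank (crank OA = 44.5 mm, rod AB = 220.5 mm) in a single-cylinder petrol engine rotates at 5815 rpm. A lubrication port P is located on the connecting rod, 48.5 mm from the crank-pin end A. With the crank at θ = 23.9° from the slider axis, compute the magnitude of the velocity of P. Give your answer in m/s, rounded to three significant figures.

22.5

ω = 608.9 rad/s.  Crank-pin speed |V_A| = rω = 27.098 m/s, perpendicular to OA.
Rod angle: sinφ = −(r/L) sinθ ⇒ φ = -4.690°; ω_rod = −rω cosθ/√(L²−r²sin²θ) = -112.73 rad/s.
V_P = V_A + ω_rod × AP, with AP = 0.0485 m along the rod.
Components: V_Px = −rω sinθ − a·ω_rod·sinφ = -11.426 m/s;  V_Py = rω cosθ + a·ω_rod·cosφ = +19.325 m/s.
|V_P| = √(V_Px² + V_Py²) = 22.45 m/s.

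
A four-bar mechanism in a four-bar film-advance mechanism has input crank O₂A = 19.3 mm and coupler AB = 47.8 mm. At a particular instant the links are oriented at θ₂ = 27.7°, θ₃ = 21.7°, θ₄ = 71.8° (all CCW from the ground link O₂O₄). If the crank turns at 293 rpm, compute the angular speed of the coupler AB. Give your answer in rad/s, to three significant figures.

ω₂ = 30.68 rad/s (from 293 rpm).
Differentiating the loop-closure r₂e^{iθ₂}+r₃e^{iθ₃}=r₁+r₄e^{iθ₄} gives r₂ω₂e^{iθ₂}+r₃ω₃e^{iθ₃}=r₄ω₄e^{iθ₄}.
Eliminating the other unknown: ω₃ = r₂ω₂ sin(θ₄−θ₂) / [r₃ sin(θ₃−θ₄)].
Numerator sine = +0.69591; denominator sine = -0.76717.
Result = 0.0193·30.68·(+0.69591) / (0.0478·(-0.76717)) = -11.238 rad/s; magnitude 11.238 rad/s.

11.2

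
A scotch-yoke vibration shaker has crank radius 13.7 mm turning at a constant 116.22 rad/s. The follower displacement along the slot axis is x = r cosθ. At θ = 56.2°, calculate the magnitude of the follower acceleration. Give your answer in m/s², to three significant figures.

103

ω = 116.2 rad/s
x = r cosθ ⇒ ẍ = −rω² cosθ (ω constant).
|a| = rω²|cosθ| = 0.0137·(116.2)²·|cos 56.2°| = 102.94 m/s².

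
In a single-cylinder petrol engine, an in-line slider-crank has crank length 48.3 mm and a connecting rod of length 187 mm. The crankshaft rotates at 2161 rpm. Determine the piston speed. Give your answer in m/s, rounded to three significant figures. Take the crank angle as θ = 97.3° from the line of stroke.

ω = 2π·2161/60 = 226.3 rad/s
For an in-line slider-crank, x = r cosθ + √(L² − r² sin²θ), so v = −rω sinθ·[1 + r cosθ/√(L² − r² sin²θ)].
With r = 0.0483 m, L = 0.187 m, θ = 97.3°: √(L² − r² sin²θ) = 0.18076 m.
v = −0.0483·226.3·0.99189·[1 + 0.0483·-0.12706/0.18076] = -10.474 m/s.
|v| = 10.474 m/s.

10.5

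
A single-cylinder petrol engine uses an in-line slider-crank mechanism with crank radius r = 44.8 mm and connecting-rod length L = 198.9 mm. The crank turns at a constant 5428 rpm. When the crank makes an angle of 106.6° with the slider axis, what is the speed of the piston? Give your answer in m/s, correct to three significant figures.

ω = 2π·5428/60 = 568.4 rad/s
For an in-line slider-crank, x = r cosθ + √(L² − r² sin²θ), so v = −rω sinθ·[1 + r cosθ/√(L² − r² sin²θ)].
With r = 0.0448 m, L = 0.1989 m, θ = 106.6°: √(L² − r² sin²θ) = 0.19421 m.
v = −0.0448·568.4·0.95832·[1 + 0.0448·-0.28569/0.19421] = -22.796 m/s.
|v| = 22.796 m/s.

22.8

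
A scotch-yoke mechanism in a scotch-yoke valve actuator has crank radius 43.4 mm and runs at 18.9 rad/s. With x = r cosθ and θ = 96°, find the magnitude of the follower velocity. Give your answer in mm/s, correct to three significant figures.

ω = 18.9 rad/s
x = r cosθ ⇒ ẋ = −rω sinθ.
|v| = rω|sinθ| = 0.0434·18.9·|sin 96°| = 0.81577 m/s = 815.77 mm/s.

816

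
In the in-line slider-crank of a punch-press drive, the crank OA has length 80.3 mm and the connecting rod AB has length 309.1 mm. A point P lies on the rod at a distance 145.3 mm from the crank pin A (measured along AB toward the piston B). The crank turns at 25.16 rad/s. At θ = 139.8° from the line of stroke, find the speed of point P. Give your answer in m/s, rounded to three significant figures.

1.44

ω = 25.16 rad/s.  Crank-pin speed |V_A| = rω = 2.0203 m/s, perpendicular to OA.
Rod angle: sinφ = −(r/L) sinθ ⇒ φ = -9.653°; ω_rod = −rω cosθ/√(L²−r²sin²θ) = +5.064 rad/s.
V_P = V_A + ω_rod × AP, with AP = 0.1453 m along the rod.
Components: V_Px = −rω sinθ − a·ω_rod·sinφ = -1.1807 m/s;  V_Py = rω cosθ + a·ω_rod·cosφ = -0.81775 m/s.
|V_P| = √(V_Px² + V_Py²) = 1.4362 m/s.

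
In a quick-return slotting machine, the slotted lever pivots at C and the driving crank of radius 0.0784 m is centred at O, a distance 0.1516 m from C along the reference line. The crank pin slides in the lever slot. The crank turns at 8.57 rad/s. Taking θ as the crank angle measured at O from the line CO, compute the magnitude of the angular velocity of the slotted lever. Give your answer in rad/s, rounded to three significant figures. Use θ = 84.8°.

ω = 8.57 rad/s
Crank pin A relative to C: A = (d + r cosθ, r sinθ); lever angle φ = atan2(r sinθ, d + r cosθ).
Differentiating tanφ: φ̇ = rω(d cosθ + r)/(d² + r² + 2dr cosθ).
d² + r² + 2dr cosθ = |CA|² = 0.0312835 m²;  d cosθ + r = +0.09214 m.
|ω_lever| = |0.0784·8.57·+0.09214| / 0.0312835 = 1.9789 rad/s.

1.98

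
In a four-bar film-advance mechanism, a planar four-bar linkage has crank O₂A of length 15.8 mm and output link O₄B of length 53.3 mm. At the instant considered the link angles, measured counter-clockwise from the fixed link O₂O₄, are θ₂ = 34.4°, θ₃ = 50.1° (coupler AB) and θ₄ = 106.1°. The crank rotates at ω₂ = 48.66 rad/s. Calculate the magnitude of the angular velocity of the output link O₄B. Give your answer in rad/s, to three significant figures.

ω₂ = 48.66 rad/s
Differentiating the loop-closure r₂e^{iθ₂}+r₃e^{iθ₃}=r₁+r₄e^{iθ₄} gives r₂ω₂e^{iθ₂}+r₃ω₃e^{iθ₃}=r₄ω₄e^{iθ₄}.
Eliminating the other unknown: ω₄ = r₂ω₂ sin(θ₂−θ₃) / [r₄ sin(θ₄−θ₃)].
Numerator sine = -0.27060; denominator sine = +0.82904.
Result = 0.0158·48.66·(-0.27060) / (0.0533·(+0.82904)) = -4.7082 rad/s; magnitude 4.7082 rad/s.

4.71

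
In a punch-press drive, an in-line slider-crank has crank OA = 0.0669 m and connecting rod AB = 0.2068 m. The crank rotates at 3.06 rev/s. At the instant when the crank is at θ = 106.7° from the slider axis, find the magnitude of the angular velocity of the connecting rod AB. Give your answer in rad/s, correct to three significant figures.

ω = 19.23 rad/s (converted from 3.06 rev/s).
The rod makes angle φ with the slider axis where L sinφ = r sinθ; differentiating, L cosφ·φ̇ = r ω cosθ.
L cosφ = √(L² − r² sin²θ) = 0.19662 m.
|ω_rod| = r ω |cosθ| / √(L² − r² sin²θ) = 0.0669·19.23·0.28736/0.19662 = 1.8798 rad/s.

1.88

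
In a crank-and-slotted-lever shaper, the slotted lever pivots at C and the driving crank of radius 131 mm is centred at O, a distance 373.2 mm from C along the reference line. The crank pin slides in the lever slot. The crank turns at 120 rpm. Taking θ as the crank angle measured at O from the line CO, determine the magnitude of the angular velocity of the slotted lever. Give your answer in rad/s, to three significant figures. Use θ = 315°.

ω = 12.57 rad/s (from 120 rpm).
Crank pin A relative to C: A = (d + r cosθ, r sinθ); lever angle φ = atan2(r sinθ, d + r cosθ).
Differentiating tanφ: φ̇ = rω(d cosθ + r)/(d² + r² + 2dr cosθ).
d² + r² + 2dr cosθ = |CA|² = 0.225579 m²;  d cosθ + r = +0.39489 m.
|ω_lever| = |0.131·12.57·+0.39489| / 0.225579 = 2.8818 rad/s.

2.88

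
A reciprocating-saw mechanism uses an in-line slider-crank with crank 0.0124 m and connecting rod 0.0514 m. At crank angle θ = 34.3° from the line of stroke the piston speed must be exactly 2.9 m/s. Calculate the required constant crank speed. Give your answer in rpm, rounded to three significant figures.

For an in-line slider-crank, |v_piston| = rω|sinθ|·[1 + r cosθ/√(L² − r² sin²θ)].
With r = 0.0124 m, L = 0.0514 m, θ = 34.3°: the bracketed kinematic factor |dx/dθ| = 0.0083934 m.
ω = v/|dx/dθ| = 2.9/0.0083934 = 345.51 rad/s.
N = 60ω/(2π) = 3299.4 rpm.

3300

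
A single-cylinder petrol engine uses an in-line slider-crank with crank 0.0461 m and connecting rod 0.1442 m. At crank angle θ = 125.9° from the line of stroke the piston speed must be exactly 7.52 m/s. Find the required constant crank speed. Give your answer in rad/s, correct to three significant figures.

250

For an in-line slider-crank, |v_piston| = rω|sinθ|·[1 + r cosθ/√(L² − r² sin²θ)].
With r = 0.0461 m, L = 0.1442 m, θ = 125.9°: the bracketed kinematic factor |dx/dθ| = 0.030095 m.
ω = v/|dx/dθ| = 7.52/0.030095 = 249.87 rad/s.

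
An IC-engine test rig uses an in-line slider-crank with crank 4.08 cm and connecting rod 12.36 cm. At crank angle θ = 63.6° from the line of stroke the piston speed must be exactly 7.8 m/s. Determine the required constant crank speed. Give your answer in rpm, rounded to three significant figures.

For an in-line slider-crank, |v_piston| = rω|sinθ|·[1 + r cosθ/√(L² − r² sin²θ)].
With r = 0.0408 m, L = 0.1236 m, θ = 63.6°: the bracketed kinematic factor |dx/dθ| = 0.04216 m.
ω = v/|dx/dθ| = 7.8/0.04216 = 185.01 rad/s.
N = 60ω/(2π) = 1766.7 rpm.

1770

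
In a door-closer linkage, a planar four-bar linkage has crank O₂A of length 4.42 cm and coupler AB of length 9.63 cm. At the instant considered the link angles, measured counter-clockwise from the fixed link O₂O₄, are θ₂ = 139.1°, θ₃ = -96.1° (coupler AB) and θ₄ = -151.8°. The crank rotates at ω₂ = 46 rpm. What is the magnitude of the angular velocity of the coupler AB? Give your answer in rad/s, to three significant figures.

ω₂ = 4.817 rad/s (from 46 rpm).
Differentiating the loop-closure r₂e^{iθ₂}+r₃e^{iθ₃}=r₁+r₄e^{iθ₄} gives r₂ω₂e^{iθ₂}+r₃ω₃e^{iθ₃}=r₄ω₄e^{iθ₄}.
Eliminating the other unknown: ω₃ = r₂ω₂ sin(θ₄−θ₂) / [r₃ sin(θ₃−θ₄)].
Numerator sine = +0.93420; denominator sine = +0.82610.
Result = 0.0442·4.817·(+0.93420) / (0.0963·(+0.82610)) = +2.5003 rad/s; magnitude 2.5003 rad/s.

2.50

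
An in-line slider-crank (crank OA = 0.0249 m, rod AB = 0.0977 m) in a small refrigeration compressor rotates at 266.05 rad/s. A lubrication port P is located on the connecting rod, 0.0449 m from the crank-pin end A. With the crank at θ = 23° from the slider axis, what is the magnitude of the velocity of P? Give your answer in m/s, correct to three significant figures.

ω = 266.1 rad/s.  Crank-pin speed |V_A| = rω = 6.6246 m/s, perpendicular to OA.
Rod angle: sinφ = −(r/L) sinθ ⇒ φ = -5.715°; ω_rod = −rω cosθ/√(L²−r²sin²θ) = -62.728 rad/s.
V_P = V_A + ω_rod × AP, with AP = 0.0449 m along the rod.
Components: V_Px = −rω sinθ − a·ω_rod·sinφ = -2.8689 m/s;  V_Py = rω cosθ + a·ω_rod·cosφ = +3.2956 m/s.
|V_P| = √(V_Px² + V_Py²) = 4.3694 m/s.

4.37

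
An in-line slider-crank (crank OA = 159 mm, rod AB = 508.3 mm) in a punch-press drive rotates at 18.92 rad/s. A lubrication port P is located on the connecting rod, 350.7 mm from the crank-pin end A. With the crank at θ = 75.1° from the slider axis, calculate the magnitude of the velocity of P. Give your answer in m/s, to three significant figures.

3.09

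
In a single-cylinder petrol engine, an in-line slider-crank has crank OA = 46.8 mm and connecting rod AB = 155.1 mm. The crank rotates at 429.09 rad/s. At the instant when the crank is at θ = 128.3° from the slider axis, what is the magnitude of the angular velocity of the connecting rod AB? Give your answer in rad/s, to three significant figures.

82.6

ω = 429.1 rad/s
The rod makes angle φ with the slider axis where L sinφ = r sinθ; differentiating, L cosφ·φ̇ = r ω cosθ.
L cosφ = √(L² − r² sin²θ) = 0.15069 m.
|ω_rod| = r ω |cosθ| / √(L² − r² sin²θ) = 0.0468·429.1·0.61978/0.15069 = 82.594 rad/s.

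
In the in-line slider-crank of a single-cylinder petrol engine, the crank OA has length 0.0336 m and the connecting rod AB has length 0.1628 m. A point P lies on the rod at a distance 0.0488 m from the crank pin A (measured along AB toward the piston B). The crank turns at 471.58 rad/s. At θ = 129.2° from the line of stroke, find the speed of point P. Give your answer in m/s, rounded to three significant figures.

ω = 471.6 rad/s.  Crank-pin speed |V_A| = rω = 15.845 m/s, perpendicular to OA.
Rod angle: sinφ = −(r/L) sinθ ⇒ φ = -9.203°; ω_rod = −rω cosθ/√(L²−r²sin²θ) = +62.317 rad/s.
V_P = V_A + ω_rod × AP, with AP = 0.0488 m along the rod.
Components: V_Px = −rω sinθ − a·ω_rod·sinφ = -11.793 m/s;  V_Py = rω cosθ + a·ω_rod·cosφ = -7.0127 m/s.
|V_P| = √(V_Px² + V_Py²) = 13.72 m/s.

13.7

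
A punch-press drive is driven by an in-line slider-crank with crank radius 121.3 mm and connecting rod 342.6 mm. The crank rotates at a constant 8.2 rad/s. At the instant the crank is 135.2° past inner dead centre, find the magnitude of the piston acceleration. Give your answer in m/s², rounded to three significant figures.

5.67

ω = 8.2 rad/s
x(θ) = r cosθ + √(L² − r² sin²θ); with ω constant, a = ω²·d²x/dθ².
d²x/dθ² = −r cosθ − r²(cos2θ)/√u − r⁴ sin²2θ/(4u^{3/2}),  u = L² − r² sin²θ = 0.110069 m².
Substituting r = 0.1213 m, L = 0.3426 m, θ = 135.2°: d²x/dθ² = +0.084279 m.
a = ω²·d²x/dθ² = (8.2)²·(+0.084279) = +5.6669 m/s²;  |a| = 5.6669 m/s².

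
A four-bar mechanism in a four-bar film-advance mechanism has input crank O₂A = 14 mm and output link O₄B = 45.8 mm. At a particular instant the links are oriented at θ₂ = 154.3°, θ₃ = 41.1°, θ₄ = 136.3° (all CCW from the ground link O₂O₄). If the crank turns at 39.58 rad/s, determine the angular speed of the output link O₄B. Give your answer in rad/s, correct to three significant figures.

11.2

ω₂ = 39.58 rad/s
Differentiating the loop-closure r₂e^{iθ₂}+r₃e^{iθ₃}=r₁+r₄e^{iθ₄} gives r₂ω₂e^{iθ₂}+r₃ω₃e^{iθ₃}=r₄ω₄e^{iθ₄}.
Eliminating the other unknown: ω₄ = r₂ω₂ sin(θ₂−θ₃) / [r₄ sin(θ₄−θ₃)].
Numerator sine = +0.91914; denominator sine = +0.99588.
Result = 0.014·39.58·(+0.91914) / (0.0458·(+0.99588)) = +11.166 rad/s; magnitude 11.166 rad/s.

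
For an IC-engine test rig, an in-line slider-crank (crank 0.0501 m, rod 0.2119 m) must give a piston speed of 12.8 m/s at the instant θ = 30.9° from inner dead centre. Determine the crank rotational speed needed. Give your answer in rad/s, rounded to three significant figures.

413

For an in-line slider-crank, |v_piston| = rω|sinθ|·[1 + r cosθ/√(L² − r² sin²θ)].
With r = 0.0501 m, L = 0.2119 m, θ = 30.9°: the bracketed kinematic factor |dx/dθ| = 0.030987 m.
ω = v/|dx/dθ| = 12.8/0.030987 = 413.08 rad/s.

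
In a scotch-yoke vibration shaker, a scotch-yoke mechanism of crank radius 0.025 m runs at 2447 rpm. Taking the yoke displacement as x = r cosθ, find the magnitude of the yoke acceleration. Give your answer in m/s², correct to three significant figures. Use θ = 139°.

ω = 256.2 rad/s (from 2447 rpm).
x = r cosθ ⇒ ẍ = −rω² cosθ (ω constant).
|a| = rω²|cosθ| = 0.025·(256.2)²·|cos 139°| = 1238.9 m/s².

1240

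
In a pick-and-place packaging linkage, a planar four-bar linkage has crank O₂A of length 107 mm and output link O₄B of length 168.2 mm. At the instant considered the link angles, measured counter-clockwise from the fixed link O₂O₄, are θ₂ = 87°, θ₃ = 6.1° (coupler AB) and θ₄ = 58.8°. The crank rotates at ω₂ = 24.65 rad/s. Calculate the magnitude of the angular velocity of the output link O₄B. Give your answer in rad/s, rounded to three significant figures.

ω₂ = 24.65 rad/s
Differentiating the loop-closure r₂e^{iθ₂}+r₃e^{iθ₃}=r₁+r₄e^{iθ₄} gives r₂ω₂e^{iθ₂}+r₃ω₃e^{iθ₃}=r₄ω₄e^{iθ₄}.
Eliminating the other unknown: ω₄ = r₂ω₂ sin(θ₂−θ₃) / [r₄ sin(θ₄−θ₃)].
Numerator sine = +0.98741; denominator sine = +0.79547.
Result = 0.107·24.65·(+0.98741) / (0.1682·(+0.79547)) = +19.465 rad/s; magnitude 19.465 rad/s.

19.5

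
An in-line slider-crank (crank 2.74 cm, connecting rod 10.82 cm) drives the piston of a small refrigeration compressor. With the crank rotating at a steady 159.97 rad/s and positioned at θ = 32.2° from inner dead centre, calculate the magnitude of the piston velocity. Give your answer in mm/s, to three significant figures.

2840

ω = 160 rad/s
For an in-line slider-crank, x = r cosθ + √(L² − r² sin²θ), so v = −rω sinθ·[1 + r cosθ/√(L² − r² sin²θ)].
With r = 0.0274 m, L = 0.1082 m, θ = 32.2°: √(L² − r² sin²θ) = 0.10721 m.
v = −0.0274·160·0.53288·[1 + 0.0274·0.84619/0.10721] = -2.8408 m/s.
|v| = 2.8408 m/s = 2840.8 mm/s.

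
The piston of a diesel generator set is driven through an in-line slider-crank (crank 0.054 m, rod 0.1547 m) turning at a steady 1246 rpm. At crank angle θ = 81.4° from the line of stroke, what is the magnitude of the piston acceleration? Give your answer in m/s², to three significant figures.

ω = 2π·1246/60 = 130.5 rad/s
x(θ) = r cosθ + √(L² − r² sin²θ); with ω constant, a = ω²·d²x/dθ².
d²x/dθ² = −r cosθ − r²(cos2θ)/√u − r⁴ sin²2θ/(4u^{3/2}),  u = L² − r² sin²θ = 0.0210813 m².
Substituting r = 0.054 m, L = 0.1547 m, θ = 81.4°: d²x/dθ² = +0.01105 m.
a = ω²·d²x/dθ² = (130.5)²·(+0.01105) = +188.12 m/s²;  |a| = 188.12 m/s².

188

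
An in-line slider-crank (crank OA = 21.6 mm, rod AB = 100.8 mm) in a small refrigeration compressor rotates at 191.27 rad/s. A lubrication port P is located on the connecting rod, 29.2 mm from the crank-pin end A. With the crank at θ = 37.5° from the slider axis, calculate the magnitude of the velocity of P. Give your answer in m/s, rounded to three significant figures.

3.52

ω = 191.3 rad/s.  Crank-pin speed |V_A| = rω = 4.1314 m/s, perpendicular to OA.
Rod angle: sinφ = −(r/L) sinθ ⇒ φ = -7.496°; ω_rod = −rω cosθ/√(L²−r²sin²θ) = -32.797 rad/s.
V_P = V_A + ω_rod × AP, with AP = 0.0292 m along the rod.
Components: V_Px = −rω sinθ − a·ω_rod·sinφ = -2.64 m/s;  V_Py = rω cosθ + a·ω_rod·cosφ = +2.3282 m/s.
|V_P| = √(V_Px² + V_Py²) = 3.5199 m/s.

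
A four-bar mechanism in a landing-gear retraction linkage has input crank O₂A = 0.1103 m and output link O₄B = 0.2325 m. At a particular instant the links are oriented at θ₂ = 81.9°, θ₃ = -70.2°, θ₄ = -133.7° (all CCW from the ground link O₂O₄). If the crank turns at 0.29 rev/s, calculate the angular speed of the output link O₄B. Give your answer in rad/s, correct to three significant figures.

0.452

ω₂ = 1.822 rad/s (from 0.29 rev/s).
Differentiating the loop-closure r₂e^{iθ₂}+r₃e^{iθ₃}=r₁+r₄e^{iθ₄} gives r₂ω₂e^{iθ₂}+r₃ω₃e^{iθ₃}=r₄ω₄e^{iθ₄}.
Eliminating the other unknown: ω₄ = r₂ω₂ sin(θ₂−θ₃) / [r₄ sin(θ₄−θ₃)].
Numerator sine = +0.46793; denominator sine = -0.89493.
Result = 0.1103·1.822·(+0.46793) / (0.2325·(-0.89493)) = -0.45198 rad/s; magnitude 0.45198 rad/s.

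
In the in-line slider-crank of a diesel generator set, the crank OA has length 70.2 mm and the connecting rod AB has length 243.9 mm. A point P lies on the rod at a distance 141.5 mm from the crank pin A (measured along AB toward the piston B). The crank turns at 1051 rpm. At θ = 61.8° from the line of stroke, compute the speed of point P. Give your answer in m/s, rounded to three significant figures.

7.52

ω = 110.1 rad/s.  Crank-pin speed |V_A| = rω = 7.7262 m/s, perpendicular to OA.
Rod angle: sinφ = −(r/L) sinθ ⇒ φ = -14.694°; ω_rod = −rω cosθ/√(L²−r²sin²θ) = -15.476 rad/s.
V_P = V_A + ω_rod × AP, with AP = 0.1415 m along the rod.
Components: V_Px = −rω sinθ − a·ω_rod·sinφ = -7.3646 m/s;  V_Py = rω cosθ + a·ω_rod·cosφ = +1.5329 m/s.
|V_P| = √(V_Px² + V_Py²) = 7.5225 m/s.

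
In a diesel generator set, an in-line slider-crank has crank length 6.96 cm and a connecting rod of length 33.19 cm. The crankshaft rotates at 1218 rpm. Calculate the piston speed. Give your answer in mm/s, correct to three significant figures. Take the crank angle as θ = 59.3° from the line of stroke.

8460

ω = 2π·1218/60 = 127.5 rad/s
For an in-line slider-crank, x = r cosθ + √(L² − r² sin²θ), so v = −rω sinθ·[1 + r cosθ/√(L² − r² sin²θ)].
With r = 0.0696 m, L = 0.3319 m, θ = 59.3°: √(L² − r² sin²θ) = 0.32646 m.
v = −0.0696·127.5·0.85985·[1 + 0.0696·0.51054/0.32646] = -8.4641 m/s.
|v| = 8.4641 m/s = 8464.1 mm/s.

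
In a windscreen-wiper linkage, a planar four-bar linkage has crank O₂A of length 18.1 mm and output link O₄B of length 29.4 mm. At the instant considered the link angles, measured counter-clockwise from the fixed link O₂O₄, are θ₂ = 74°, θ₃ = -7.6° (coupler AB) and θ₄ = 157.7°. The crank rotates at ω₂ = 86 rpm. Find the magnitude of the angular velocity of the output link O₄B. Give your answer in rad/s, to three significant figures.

ω₂ = 9.006 rad/s (from 86 rpm).
Differentiating the loop-closure r₂e^{iθ₂}+r₃e^{iθ₃}=r₁+r₄e^{iθ₄} gives r₂ω₂e^{iθ₂}+r₃ω₃e^{iθ₃}=r₄ω₄e^{iθ₄}.
Eliminating the other unknown: ω₄ = r₂ω₂ sin(θ₂−θ₃) / [r₄ sin(θ₄−θ₃)].
Numerator sine = +0.98927; denominator sine = +0.25376.
Result = 0.0181·9.006·(+0.98927) / (0.0294·(+0.25376)) = +21.615 rad/s; magnitude 21.615 rad/s.

21.6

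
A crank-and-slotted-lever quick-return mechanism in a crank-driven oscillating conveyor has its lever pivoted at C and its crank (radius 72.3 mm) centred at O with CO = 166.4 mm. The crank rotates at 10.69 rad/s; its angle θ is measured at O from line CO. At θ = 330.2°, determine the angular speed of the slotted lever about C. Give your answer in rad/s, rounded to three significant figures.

3.11

ω = 10.69 rad/s
Crank pin A relative to C: A = (d + r cosθ, r sinθ); lever angle φ = atan2(r sinθ, d + r cosθ).
Differentiating tanφ: φ̇ = rω(d cosθ + r)/(d² + r² + 2dr cosθ).
d² + r² + 2dr cosθ = |CA|² = 0.0537959 m²;  d cosθ + r = +0.2167 m.
|ω_lever| = |0.0723·10.69·+0.2167| / 0.0537959 = 3.1133 rad/s.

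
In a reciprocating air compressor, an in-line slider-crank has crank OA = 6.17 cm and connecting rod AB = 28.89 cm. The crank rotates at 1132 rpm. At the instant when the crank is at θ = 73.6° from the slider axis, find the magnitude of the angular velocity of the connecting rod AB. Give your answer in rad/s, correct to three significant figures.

7.30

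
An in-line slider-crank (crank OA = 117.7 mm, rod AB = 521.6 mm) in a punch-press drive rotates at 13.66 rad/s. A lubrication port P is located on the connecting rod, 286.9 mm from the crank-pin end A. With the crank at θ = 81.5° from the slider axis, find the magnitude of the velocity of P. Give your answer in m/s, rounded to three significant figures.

1.62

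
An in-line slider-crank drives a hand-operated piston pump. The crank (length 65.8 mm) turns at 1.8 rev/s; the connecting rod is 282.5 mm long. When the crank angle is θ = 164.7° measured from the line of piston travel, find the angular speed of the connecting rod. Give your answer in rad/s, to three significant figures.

2.55

ω = 11.31 rad/s (converted from 1.8 rev/s).
The rod makes angle φ with the slider axis where L sinφ = r sinθ; differentiating, L cosφ·φ̇ = r ω cosθ.
L cosφ = √(L² − r² sin²θ) = 0.28197 m.
|ω_rod| = r ω |cosθ| / √(L² − r² sin²θ) = 0.0658·11.31·0.96456/0.28197 = 2.5457 rad/s.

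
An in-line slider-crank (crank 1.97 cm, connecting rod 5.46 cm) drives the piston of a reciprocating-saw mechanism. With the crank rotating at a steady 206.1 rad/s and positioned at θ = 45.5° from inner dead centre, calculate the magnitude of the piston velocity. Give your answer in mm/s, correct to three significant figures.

3650

ω = 206.1 rad/s
For an in-line slider-crank, x = r cosθ + √(L² − r² sin²θ), so v = −rω sinθ·[1 + r cosθ/√(L² − r² sin²θ)].
With r = 0.0197 m, L = 0.0546 m, θ = 45.5°: √(L² − r² sin²θ) = 0.052761 m.
v = −0.0197·206.1·0.71325·[1 + 0.0197·0.70091/0.052761] = -3.6538 m/s.
|v| = 3.6538 m/s = 3653.8 mm/s.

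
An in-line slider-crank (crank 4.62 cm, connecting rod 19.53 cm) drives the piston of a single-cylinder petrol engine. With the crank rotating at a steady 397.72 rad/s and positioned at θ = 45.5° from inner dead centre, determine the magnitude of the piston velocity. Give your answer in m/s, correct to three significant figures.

15.3

ω = 397.7 rad/s
For an in-line slider-crank, x = r cosθ + √(L² − r² sin²θ), so v = −rω sinθ·[1 + r cosθ/√(L² − r² sin²θ)].
With r = 0.0462 m, L = 0.1953 m, θ = 45.5°: √(L² − r² sin²θ) = 0.1925 m.
v = −0.0462·397.7·0.71325·[1 + 0.0462·0.70091/0.1925] = -15.31 m/s.
|v| = 15.31 m/s.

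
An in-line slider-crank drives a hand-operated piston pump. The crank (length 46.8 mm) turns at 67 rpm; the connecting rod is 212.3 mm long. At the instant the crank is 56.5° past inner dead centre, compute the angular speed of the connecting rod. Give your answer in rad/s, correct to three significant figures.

ω = 7.016 rad/s (converted from 67 rpm).
The rod makes angle φ with the slider axis where L sinφ = r sinθ; differentiating, L cosφ·φ̇ = r ω cosθ.
L cosφ = √(L² − r² sin²θ) = 0.20868 m.
|ω_rod| = r ω |cosθ| / √(L² − r² sin²θ) = 0.0468·7.016·0.55194/0.20868 = 0.86847 rad/s.

0.868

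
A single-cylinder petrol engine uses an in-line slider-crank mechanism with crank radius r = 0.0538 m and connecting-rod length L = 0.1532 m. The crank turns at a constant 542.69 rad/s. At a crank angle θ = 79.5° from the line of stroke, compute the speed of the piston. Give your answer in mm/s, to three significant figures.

30700

ω = 542.7 rad/s
For an in-line slider-crank, x = r cosθ + √(L² − r² sin²θ), so v = −rω sinθ·[1 + r cosθ/√(L² − r² sin²θ)].
With r = 0.0538 m, L = 0.1532 m, θ = 79.5°: √(L² − r² sin²θ) = 0.14378 m.
v = −0.0538·542.7·0.98325·[1 + 0.0538·0.18224/0.14378] = -30.665 m/s.
|v| = 30.665 m/s = 30665 mm/s.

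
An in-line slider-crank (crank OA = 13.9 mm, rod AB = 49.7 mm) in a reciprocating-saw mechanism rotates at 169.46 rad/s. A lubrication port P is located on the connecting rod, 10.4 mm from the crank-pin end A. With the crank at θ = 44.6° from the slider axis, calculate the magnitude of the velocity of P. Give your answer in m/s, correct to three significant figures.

ω = 169.5 rad/s.  Crank-pin speed |V_A| = rω = 2.3555 m/s, perpendicular to OA.
Rod angle: sinφ = −(r/L) sinθ ⇒ φ = -11.325°; ω_rod = −rω cosθ/√(L²−r²sin²θ) = -34.416 rad/s.
V_P = V_A + ω_rod × AP, with AP = 0.0104 m along the rod.
Components: V_Px = −rω sinθ − a·ω_rod·sinφ = -1.7242 m/s;  V_Py = rω cosθ + a·ω_rod·cosφ = +1.3262 m/s.
|V_P| = √(V_Px² + V_Py²) = 2.1753 m/s.

2.18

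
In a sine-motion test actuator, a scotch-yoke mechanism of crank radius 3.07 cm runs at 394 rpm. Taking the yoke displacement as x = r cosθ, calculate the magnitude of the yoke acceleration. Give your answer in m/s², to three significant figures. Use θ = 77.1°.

11.7

ω = 41.26 rad/s (from 394 rpm).
x = r cosθ ⇒ ẍ = −rω² cosθ (ω constant).
|a| = rω²|cosθ| = 0.0307·(41.26)²·|cos 77.1°| = 11.668 m/s².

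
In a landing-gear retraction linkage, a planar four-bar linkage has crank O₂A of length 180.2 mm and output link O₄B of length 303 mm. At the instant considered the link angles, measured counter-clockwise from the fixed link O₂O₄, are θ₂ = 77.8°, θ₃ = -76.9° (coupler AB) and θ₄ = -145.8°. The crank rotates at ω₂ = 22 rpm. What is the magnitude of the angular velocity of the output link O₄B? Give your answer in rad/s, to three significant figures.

ω₂ = 2.304 rad/s (from 22 rpm).
Differentiating the loop-closure r₂e^{iθ₂}+r₃e^{iθ₃}=r₁+r₄e^{iθ₄} gives r₂ω₂e^{iθ₂}+r₃ω₃e^{iθ₃}=r₄ω₄e^{iθ₄}.
Eliminating the other unknown: ω₄ = r₂ω₂ sin(θ₂−θ₃) / [r₄ sin(θ₄−θ₃)].
Numerator sine = +0.42736; denominator sine = -0.93295.
Result = 0.1802·2.304·(+0.42736) / (0.303·(-0.93295)) = -0.62762 rad/s; magnitude 0.62762 rad/s.

0.628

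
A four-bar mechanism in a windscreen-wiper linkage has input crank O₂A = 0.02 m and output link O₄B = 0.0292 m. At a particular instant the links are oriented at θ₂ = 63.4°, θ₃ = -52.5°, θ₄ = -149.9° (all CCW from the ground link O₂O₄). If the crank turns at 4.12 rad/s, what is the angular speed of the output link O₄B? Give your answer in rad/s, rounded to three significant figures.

ω₂ = 4.12 rad/s
Differentiating the loop-closure r₂e^{iθ₂}+r₃e^{iθ₃}=r₁+r₄e^{iθ₄} gives r₂ω₂e^{iθ₂}+r₃ω₃e^{iθ₃}=r₄ω₄e^{iθ₄}.
Eliminating the other unknown: ω₄ = r₂ω₂ sin(θ₂−θ₃) / [r₄ sin(θ₄−θ₃)].
Numerator sine = +0.89956; denominator sine = -0.99167.
Result = 0.02·4.12·(+0.89956) / (0.0292·(-0.99167)) = -2.5598 rad/s; magnitude 2.5598 rad/s.

2.56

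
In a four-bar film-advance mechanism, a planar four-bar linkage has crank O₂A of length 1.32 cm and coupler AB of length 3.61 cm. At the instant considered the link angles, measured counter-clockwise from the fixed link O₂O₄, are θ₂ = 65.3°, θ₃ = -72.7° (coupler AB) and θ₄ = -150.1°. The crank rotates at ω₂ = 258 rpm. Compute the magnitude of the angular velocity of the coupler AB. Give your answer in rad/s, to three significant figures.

5.86

ω₂ = 27.02 rad/s (from 258 rpm).
Differentiating the loop-closure r₂e^{iθ₂}+r₃e^{iθ₃}=r₁+r₄e^{iθ₄} gives r₂ω₂e^{iθ₂}+r₃ω₃e^{iθ₃}=r₄ω₄e^{iθ₄}.
Eliminating the other unknown: ω₃ = r₂ω₂ sin(θ₄−θ₂) / [r₃ sin(θ₃−θ₄)].
Numerator sine = +0.57928; denominator sine = +0.97592.
Result = 0.0132·27.02·(+0.57928) / (0.0361·(+0.97592)) = +5.864 rad/s; magnitude 5.864 rad/s.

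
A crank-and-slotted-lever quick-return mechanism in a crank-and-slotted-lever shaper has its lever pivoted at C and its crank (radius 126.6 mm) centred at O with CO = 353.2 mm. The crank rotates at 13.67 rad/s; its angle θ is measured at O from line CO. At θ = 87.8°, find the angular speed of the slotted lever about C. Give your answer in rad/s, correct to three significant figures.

ω = 13.67 rad/s
Crank pin A relative to C: A = (d + r cosθ, r sinθ); lever angle φ = atan2(r sinθ, d + r cosθ).
Differentiating tanφ: φ̇ = rω(d cosθ + r)/(d² + r² + 2dr cosθ).
d² + r² + 2dr cosθ = |CA|² = 0.144211 m²;  d cosθ + r = +0.14016 m.
|ω_lever| = |0.1266·13.67·+0.14016| / 0.144211 = 1.682 rad/s.

1.68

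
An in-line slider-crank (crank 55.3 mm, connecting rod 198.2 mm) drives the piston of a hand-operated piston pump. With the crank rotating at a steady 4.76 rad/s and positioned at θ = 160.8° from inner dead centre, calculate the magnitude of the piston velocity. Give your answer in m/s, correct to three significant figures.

0.0637

ω = 4.76 rad/s
For an in-line slider-crank, x = r cosθ + √(L² − r² sin²θ), so v = −rω sinθ·[1 + r cosθ/√(L² − r² sin²θ)].
With r = 0.0553 m, L = 0.1982 m, θ = 160.8°: √(L² − r² sin²θ) = 0.19736 m.
v = −0.0553·4.76·0.32887·[1 + 0.0553·-0.94438/0.19736] = -0.063661 m/s.
|v| = 0.063661 m/s.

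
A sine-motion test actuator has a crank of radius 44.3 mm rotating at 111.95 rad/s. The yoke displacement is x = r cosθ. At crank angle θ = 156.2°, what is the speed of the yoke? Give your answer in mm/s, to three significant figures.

2000

ω = 112 rad/s
x = r cosθ ⇒ ẋ = −rω sinθ.
|v| = rω|sinθ| = 0.0443·112·|sin 156.2°| = 2.0013 m/s = 2001.3 mm/s.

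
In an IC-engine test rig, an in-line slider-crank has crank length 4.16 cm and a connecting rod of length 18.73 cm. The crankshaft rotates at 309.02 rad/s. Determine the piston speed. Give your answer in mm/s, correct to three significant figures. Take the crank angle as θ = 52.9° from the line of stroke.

ω = 309 rad/s
For an in-line slider-crank, x = r cosθ + √(L² − r² sin²θ), so v = −rω sinθ·[1 + r cosθ/√(L² − r² sin²θ)].
With r = 0.0416 m, L = 0.1873 m, θ = 52.9°: √(L² − r² sin²θ) = 0.18434 m.
v = −0.0416·309·0.79758·[1 + 0.0416·0.60321/0.18434] = -11.649 m/s.
|v| = 11.649 m/s = 11649 mm/s.

11600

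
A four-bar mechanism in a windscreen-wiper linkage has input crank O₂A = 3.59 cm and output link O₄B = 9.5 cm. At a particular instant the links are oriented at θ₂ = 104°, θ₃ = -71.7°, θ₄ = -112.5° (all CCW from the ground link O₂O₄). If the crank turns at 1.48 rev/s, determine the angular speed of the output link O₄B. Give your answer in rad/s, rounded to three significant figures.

0.403

ω₂ = 9.299 rad/s (from 1.48 rev/s).
Differentiating the loop-closure r₂e^{iθ₂}+r₃e^{iθ₃}=r₁+r₄e^{iθ₄} gives r₂ω₂e^{iθ₂}+r₃ω₃e^{iθ₃}=r₄ω₄e^{iθ₄}.
Eliminating the other unknown: ω₄ = r₂ω₂ sin(θ₂−θ₃) / [r₄ sin(θ₄−θ₃)].
Numerator sine = +0.07498; denominator sine = -0.65342.
Result = 0.0359·9.299·(+0.07498) / (0.095·(-0.65342)) = -0.40323 rad/s; magnitude 0.40323 rad/s.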